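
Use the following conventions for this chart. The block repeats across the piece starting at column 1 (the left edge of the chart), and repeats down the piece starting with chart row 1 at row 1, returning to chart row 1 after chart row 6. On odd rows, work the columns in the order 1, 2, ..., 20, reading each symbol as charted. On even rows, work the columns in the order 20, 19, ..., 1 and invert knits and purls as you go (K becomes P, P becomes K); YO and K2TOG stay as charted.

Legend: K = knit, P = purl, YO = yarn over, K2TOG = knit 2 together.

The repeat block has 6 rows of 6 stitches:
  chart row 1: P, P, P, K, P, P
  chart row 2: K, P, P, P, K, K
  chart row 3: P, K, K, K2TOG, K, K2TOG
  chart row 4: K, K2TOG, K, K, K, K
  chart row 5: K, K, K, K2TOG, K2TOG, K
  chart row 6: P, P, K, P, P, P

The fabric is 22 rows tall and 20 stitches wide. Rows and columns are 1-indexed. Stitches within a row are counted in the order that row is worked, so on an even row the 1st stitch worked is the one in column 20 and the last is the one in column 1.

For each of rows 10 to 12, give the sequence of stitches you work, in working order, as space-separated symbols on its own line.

Row 10: chart row 4, WS - tiled (columns 1-20): K K2TOG K K K K K K2TOG K K K K K K2TOG K K K K K K2TOG; work from column 20 back to 1 with K<->P swapped.
Row 11: chart row 5, RS - tile across columns 1-20 and work as-is.
Row 12: chart row 6, WS - tiled (columns 1-20): P P K P P P P P K P P P P P K P P P P P; work from column 20 back to 1 with K<->P swapped.

== ROWS AS WORKED ==
K2TOG P P P P P K2TOG P P P P P K2TOG P P P P P K2TOG P
K K K K2TOG K2TOG K K K K K2TOG K2TOG K K K K K2TOG K2TOG K K K
K K K K K P K K K K K P K K K K K P K K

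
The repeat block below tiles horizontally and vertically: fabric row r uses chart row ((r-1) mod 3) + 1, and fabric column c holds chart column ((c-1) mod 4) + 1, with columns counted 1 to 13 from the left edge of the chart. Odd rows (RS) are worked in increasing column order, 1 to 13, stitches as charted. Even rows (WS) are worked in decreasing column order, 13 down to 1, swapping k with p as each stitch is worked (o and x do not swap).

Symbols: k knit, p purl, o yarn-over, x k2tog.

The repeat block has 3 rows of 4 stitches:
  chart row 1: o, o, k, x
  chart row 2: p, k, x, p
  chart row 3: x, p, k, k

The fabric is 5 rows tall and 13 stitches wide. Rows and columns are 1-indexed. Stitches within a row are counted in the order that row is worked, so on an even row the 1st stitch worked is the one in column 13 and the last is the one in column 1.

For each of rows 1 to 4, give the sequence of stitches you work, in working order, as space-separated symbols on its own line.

== ROWS AS WORKED ==
o o k x o o k x o o k x o
k k x p k k x p k k x p k
x p k k x p k k x p k k x
o x p o o x p o o x p o o

Derivation:
Row 1: chart row 1, RS - tile across columns 1-13 and work as-is.
Row 2: chart row 2, WS - tiled (columns 1-13): p k x p p k x p p k x p p; work from column 13 back to 1 with k<->p swapped.
Row 3: chart row 3, RS - tile across columns 1-13 and work as-is.
Row 4: chart row 1, WS - tiled (columns 1-13): o o k x o o k x o o k x o; work from column 13 back to 1 with k<->p swapped.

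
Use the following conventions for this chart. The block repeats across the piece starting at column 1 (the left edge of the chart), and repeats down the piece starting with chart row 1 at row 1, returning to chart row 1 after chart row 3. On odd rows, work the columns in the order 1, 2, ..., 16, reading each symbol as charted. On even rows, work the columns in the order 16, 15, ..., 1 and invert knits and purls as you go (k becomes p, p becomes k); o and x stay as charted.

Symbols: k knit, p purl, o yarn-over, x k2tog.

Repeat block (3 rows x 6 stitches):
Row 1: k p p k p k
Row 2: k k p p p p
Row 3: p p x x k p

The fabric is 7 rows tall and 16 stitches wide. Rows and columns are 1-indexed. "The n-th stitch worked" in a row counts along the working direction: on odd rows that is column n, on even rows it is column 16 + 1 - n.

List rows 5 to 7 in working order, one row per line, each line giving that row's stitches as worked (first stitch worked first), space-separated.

Result:
k k p p p p k k p p p p k k p p
x x k k k p x x k k k p x x k k
k p p k p k k p p k p k k p p k

Derivation:
Row 5: chart row 2, RS - tile across columns 1-16 and work as-is.
Row 6: chart row 3, WS - tiled (columns 1-16): p p x x k p p p x x k p p p x x; work from column 16 back to 1 with k<->p swapped.
Row 7: chart row 1, RS - tile across columns 1-16 and work as-is.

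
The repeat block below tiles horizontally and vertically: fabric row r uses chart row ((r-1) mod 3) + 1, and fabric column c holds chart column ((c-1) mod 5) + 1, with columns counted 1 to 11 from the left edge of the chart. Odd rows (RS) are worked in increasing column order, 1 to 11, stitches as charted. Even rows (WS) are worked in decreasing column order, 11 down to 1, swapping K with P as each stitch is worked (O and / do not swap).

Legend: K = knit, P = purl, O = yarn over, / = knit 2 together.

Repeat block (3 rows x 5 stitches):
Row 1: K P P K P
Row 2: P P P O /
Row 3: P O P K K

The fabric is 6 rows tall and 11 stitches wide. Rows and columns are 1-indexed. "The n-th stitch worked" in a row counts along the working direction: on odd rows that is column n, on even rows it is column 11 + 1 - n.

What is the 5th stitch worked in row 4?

== STITCH ==
K

Derivation:
Row 4: (4-1) mod 3 = 0, so use chart row 1. Even row -> WS.
Chart row 1 tiled across columns 1-11: K P P K P K P P K P K
WS row: flip the tiled sequence (start at column 11) and apply K<->P; O and / stay.
Row 4 as worked: P K P K K P K P K K P
Stitch 5 in working order -> K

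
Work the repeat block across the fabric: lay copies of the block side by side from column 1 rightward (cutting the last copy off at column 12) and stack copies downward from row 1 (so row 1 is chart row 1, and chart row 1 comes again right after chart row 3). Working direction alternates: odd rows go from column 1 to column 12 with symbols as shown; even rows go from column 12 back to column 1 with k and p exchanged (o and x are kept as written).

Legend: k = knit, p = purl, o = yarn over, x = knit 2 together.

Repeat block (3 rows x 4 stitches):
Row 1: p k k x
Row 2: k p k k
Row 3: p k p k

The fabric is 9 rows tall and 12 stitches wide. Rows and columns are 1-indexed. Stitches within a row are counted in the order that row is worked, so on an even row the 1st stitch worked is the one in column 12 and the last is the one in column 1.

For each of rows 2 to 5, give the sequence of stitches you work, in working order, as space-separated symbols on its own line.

== ROWS AS WORKED ==
p p k p p p k p p p k p
p k p k p k p k p k p k
x p p k x p p k x p p k
k p k k k p k k k p k k

Derivation:
Row 2: chart row 2, WS - tiled (columns 1-12): k p k k k p k k k p k k; work from column 12 back to 1 with k<->p swapped.
Row 3: chart row 3, RS - tile across columns 1-12 and work as-is.
Row 4: chart row 1, WS - tiled (columns 1-12): p k k x p k k x p k k x; work from column 12 back to 1 with k<->p swapped.
Row 5: chart row 2, RS - tile across columns 1-12 and work as-is.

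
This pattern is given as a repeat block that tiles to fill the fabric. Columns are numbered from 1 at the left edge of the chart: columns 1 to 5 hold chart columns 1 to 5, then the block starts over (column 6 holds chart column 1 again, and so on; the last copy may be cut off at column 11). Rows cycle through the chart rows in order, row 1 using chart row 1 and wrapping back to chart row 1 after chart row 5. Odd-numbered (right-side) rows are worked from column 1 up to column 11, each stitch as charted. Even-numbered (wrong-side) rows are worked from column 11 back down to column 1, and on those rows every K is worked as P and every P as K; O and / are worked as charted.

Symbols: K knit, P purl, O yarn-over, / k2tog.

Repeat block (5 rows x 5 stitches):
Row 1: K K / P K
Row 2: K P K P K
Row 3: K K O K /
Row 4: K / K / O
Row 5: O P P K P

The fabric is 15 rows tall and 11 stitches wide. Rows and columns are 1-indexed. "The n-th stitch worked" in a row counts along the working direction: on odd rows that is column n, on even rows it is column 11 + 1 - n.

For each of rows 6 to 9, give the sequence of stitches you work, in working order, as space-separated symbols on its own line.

Row 6: chart row 1, WS - tiled (columns 1-11): K K / P K K K / P K K; work from column 11 back to 1 with K<->P swapped.
Row 7: chart row 2, RS - tile across columns 1-11 and work as-is.
Row 8: chart row 3, WS - tiled (columns 1-11): K K O K / K K O K / K; work from column 11 back to 1 with K<->P swapped.
Row 9: chart row 4, RS - tile across columns 1-11 and work as-is.

Result:
P P K / P P P K / P P
K P K P K K P K P K K
P / P O P P / P O P P
K / K / O K / K / O K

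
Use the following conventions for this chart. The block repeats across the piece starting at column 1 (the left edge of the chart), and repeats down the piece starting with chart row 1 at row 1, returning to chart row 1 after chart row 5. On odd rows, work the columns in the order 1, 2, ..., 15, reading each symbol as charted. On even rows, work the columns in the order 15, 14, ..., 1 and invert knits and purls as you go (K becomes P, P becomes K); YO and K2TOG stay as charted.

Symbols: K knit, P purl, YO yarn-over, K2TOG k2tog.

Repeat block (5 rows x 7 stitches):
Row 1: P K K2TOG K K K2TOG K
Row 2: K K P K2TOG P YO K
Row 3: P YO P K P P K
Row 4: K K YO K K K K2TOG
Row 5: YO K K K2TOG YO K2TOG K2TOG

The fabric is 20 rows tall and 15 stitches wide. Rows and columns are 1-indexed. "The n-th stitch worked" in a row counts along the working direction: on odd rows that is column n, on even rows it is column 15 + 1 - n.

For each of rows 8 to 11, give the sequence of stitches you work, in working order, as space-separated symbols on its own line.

Result:
K P K K P K YO K P K K P K YO K
K K YO K K K K2TOG K K YO K K K K2TOG K
YO K2TOG K2TOG YO K2TOG P P YO K2TOG K2TOG YO K2TOG P P YO
P K K2TOG K K K2TOG K P K K2TOG K K K2TOG K P

Derivation:
Row 8: chart row 3, WS - tiled (columns 1-15): P YO P K P P K P YO P K P P K P; work from column 15 back to 1 with K<->P swapped.
Row 9: chart row 4, RS - tile across columns 1-15 and work as-is.
Row 10: chart row 5, WS - tiled (columns 1-15): YO K K K2TOG YO K2TOG K2TOG YO K K K2TOG YO K2TOG K2TOG YO; work from column 15 back to 1 with K<->P swapped.
Row 11: chart row 1, RS - tile across columns 1-15 and work as-is.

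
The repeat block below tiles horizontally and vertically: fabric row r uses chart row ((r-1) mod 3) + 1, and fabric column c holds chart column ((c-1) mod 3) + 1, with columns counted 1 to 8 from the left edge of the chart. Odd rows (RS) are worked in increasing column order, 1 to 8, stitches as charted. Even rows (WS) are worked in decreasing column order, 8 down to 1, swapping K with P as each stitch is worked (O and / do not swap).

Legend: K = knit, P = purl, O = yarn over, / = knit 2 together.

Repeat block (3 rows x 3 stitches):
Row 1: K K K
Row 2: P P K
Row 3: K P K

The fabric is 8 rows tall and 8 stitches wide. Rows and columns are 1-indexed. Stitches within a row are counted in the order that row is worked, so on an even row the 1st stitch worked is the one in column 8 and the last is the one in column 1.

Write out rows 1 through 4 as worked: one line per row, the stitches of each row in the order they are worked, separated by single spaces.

Result:
K K K K K K K K
K K P K K P K K
K P K K P K K P
P P P P P P P P

Derivation:
Row 1: chart row 1, RS - tile across columns 1-8 and work as-is.
Row 2: chart row 2, WS - tiled (columns 1-8): P P K P P K P P; work from column 8 back to 1 with K<->P swapped.
Row 3: chart row 3, RS - tile across columns 1-8 and work as-is.
Row 4: chart row 1, WS - tiled (columns 1-8): K K K K K K K K; work from column 8 back to 1 with K<->P swapped.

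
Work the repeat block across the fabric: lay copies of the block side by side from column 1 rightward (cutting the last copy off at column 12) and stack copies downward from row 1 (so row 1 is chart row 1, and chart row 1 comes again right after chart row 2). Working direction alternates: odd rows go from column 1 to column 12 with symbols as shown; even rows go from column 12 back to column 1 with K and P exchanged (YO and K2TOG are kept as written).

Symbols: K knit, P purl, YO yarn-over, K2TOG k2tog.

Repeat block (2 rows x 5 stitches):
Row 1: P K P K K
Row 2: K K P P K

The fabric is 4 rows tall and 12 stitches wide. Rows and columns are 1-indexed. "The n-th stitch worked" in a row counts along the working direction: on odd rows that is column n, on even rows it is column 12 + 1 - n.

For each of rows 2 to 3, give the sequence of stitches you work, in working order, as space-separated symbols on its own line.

== ROWS AS WORKED ==
P P P K K P P P K K P P
P K P K K P K P K K P K

Derivation:
Row 2: chart row 2, WS - tiled (columns 1-12): K K P P K K K P P K K K; work from column 12 back to 1 with K<->P swapped.
Row 3: chart row 1, RS - tile across columns 1-12 and work as-is.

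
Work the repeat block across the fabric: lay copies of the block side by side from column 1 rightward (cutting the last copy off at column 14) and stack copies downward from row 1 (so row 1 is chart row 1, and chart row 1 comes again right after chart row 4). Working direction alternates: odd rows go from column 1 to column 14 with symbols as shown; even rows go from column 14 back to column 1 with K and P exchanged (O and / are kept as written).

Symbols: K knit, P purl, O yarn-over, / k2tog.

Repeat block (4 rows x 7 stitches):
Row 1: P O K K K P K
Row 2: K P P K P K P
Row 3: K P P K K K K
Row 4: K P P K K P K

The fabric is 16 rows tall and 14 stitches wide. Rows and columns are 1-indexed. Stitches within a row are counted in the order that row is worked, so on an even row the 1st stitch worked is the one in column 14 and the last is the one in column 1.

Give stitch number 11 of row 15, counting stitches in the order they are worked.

Result:
K

Derivation:
Row 15 uses chart row ((15-1) mod 4)+1 = 3. Row 15 is odd, so RS.
Chart row 3 tiled across columns 1-14: K P P K K K K K P P K K K K
RS row: no reversal, no swap; stitch n worked = column n.
Stitch 11 in working order -> K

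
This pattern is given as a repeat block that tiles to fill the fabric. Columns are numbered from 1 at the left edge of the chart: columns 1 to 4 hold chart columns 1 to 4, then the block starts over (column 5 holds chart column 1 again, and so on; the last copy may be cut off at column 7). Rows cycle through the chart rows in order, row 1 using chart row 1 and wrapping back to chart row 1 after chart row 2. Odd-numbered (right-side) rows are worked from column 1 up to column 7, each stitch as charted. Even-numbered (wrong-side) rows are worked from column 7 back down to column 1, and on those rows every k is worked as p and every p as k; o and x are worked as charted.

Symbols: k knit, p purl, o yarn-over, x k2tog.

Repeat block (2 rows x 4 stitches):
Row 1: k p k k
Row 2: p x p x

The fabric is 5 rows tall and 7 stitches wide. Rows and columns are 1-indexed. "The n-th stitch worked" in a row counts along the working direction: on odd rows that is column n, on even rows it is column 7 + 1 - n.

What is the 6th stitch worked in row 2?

Row 2: (2-1) mod 2 = 1, so use chart row 2. Even row -> WS.
Chart row 2 tiled across columns 1-7: p x p x p x p
Wrong side: read the tiled row from column 7 down to 1 and exchange k with p (leave o, x).
Row 2 as worked: k x k x k x k
The 6th stitch worked is x.

Stitch:
x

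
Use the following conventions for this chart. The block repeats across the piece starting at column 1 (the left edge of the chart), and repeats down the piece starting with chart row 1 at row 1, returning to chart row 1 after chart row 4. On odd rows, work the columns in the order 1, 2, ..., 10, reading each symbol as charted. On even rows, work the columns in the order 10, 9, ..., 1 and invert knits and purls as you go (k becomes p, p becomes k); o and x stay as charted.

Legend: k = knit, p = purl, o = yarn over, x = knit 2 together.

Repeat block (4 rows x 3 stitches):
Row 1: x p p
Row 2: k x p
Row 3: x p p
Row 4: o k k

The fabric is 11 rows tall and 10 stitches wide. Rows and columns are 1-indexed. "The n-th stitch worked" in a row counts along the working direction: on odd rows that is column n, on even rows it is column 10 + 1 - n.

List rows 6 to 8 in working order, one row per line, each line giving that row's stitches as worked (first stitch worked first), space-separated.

== ROWS AS WORKED ==
p k x p k x p k x p
x p p x p p x p p x
o p p o p p o p p o

Derivation:
Row 6: chart row 2, WS - tiled (columns 1-10): k x p k x p k x p k; work from column 10 back to 1 with k<->p swapped.
Row 7: chart row 3, RS - tile across columns 1-10 and work as-is.
Row 8: chart row 4, WS - tiled (columns 1-10): o k k o k k o k k o; work from column 10 back to 1 with k<->p swapped.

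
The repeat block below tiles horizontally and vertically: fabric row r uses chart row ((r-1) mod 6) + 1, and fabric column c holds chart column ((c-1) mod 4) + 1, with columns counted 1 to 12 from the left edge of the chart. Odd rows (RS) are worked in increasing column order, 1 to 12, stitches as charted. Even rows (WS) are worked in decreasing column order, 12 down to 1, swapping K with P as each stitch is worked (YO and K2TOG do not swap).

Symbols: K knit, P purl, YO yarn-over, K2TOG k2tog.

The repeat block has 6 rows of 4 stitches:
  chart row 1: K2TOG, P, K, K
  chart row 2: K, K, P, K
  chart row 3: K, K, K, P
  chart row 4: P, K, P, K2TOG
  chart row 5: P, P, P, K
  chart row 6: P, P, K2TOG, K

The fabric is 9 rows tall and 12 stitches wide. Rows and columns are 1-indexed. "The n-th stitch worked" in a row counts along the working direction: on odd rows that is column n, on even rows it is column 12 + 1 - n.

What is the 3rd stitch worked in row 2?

For row 2: chart row = ((2-1) mod 6) + 1 = 2; this is a WS (even) row.
Chart row 2 tiled across columns 1-12: K K P K K K P K K K P K
WS row: flip the tiled sequence (start at column 12) and apply K<->P; YO and K2TOG stay.
Row 2 as worked: P K P P P K P P P K P P
Counting 3 along the worked row gives P.

Result:
P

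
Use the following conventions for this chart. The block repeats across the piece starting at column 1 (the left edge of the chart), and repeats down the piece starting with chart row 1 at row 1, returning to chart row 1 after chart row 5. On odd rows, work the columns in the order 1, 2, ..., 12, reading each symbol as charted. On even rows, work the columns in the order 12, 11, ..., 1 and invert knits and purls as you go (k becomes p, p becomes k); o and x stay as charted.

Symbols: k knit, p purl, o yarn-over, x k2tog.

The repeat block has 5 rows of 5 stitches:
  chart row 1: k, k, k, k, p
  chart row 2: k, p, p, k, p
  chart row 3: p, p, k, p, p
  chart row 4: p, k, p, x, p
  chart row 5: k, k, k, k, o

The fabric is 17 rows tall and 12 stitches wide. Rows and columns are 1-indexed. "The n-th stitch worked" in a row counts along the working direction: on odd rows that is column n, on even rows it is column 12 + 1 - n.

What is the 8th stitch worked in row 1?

Row 1 uses chart row ((1-1) mod 5)+1 = 1. Row 1 is odd, so RS.
Chart row 1 tiled across columns 1-12: k k k k p k k k k p k k
RS: work column 1 to column 12, symbols as charted — the tiled row is the row as worked.
The 8th stitch worked is k.

Result:
k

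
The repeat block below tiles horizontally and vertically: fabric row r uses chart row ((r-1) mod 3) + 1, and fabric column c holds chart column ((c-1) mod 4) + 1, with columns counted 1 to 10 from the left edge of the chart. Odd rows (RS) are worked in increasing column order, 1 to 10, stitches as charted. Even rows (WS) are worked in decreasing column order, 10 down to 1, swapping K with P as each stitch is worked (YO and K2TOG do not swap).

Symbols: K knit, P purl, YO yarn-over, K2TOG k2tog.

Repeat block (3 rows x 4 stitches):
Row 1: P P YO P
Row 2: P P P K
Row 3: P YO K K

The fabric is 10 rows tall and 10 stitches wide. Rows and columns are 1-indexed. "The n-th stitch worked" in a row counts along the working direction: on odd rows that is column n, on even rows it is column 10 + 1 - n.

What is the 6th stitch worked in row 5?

For row 5: chart row = ((5-1) mod 3) + 1 = 2; this is a RS (odd) row.
Chart row 2 tiled across columns 1-10: P P P K P P P K P P
RS row: no reversal, no swap; stitch n worked = column n.
Counting 6 along the worked row gives P.

== STITCH ==
P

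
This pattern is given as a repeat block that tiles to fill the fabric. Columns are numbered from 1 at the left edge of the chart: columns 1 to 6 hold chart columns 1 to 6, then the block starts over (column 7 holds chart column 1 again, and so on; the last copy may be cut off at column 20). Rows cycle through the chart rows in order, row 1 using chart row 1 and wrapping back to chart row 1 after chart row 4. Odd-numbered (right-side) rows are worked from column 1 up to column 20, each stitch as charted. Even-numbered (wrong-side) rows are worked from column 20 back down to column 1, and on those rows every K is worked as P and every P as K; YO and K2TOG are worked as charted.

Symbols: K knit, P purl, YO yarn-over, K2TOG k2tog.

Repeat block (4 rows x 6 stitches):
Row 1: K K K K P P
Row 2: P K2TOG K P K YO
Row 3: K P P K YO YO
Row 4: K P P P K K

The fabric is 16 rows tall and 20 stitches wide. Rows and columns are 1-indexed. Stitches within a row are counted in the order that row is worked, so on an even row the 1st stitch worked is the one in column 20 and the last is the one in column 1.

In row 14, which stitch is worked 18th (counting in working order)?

For row 14: chart row = ((14-1) mod 4) + 1 = 2; this is a WS (even) row.
Chart row 2 tiled across columns 1-20: P K2TOG K P K YO P K2TOG K P K YO P K2TOG K P K YO P K2TOG
WS: work from column 20 back to column 1 (reverse the tiled row), swapping K<->P (YO and K2TOG unchanged).
Row 14 as worked: K2TOG K YO P K P K2TOG K YO P K P K2TOG K YO P K P K2TOG K
Counting 18 along the worked row gives P.

== STITCH ==
P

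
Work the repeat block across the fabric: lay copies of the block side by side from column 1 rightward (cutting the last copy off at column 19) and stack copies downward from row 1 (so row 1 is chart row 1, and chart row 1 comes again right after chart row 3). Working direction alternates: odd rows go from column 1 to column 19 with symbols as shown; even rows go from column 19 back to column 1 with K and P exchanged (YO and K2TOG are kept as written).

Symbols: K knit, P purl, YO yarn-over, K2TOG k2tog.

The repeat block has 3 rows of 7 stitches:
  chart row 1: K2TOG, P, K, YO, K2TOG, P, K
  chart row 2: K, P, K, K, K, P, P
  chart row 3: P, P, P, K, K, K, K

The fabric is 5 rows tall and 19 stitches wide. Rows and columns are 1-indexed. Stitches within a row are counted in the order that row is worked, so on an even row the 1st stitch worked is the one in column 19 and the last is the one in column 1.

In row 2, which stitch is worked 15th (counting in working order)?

Stitch:
P

Derivation:
For row 2: chart row = ((2-1) mod 3) + 1 = 2; this is a WS (even) row.
Chart row 2 tiled across columns 1-19: K P K K K P P K P K K K P P K P K K K
Wrong side: read the tiled row from column 19 down to 1 and exchange K with P (leave YO, K2TOG).
Row 2 as worked: P P P K P K K P P P K P K K P P P K P
Stitch 15 in working order -> P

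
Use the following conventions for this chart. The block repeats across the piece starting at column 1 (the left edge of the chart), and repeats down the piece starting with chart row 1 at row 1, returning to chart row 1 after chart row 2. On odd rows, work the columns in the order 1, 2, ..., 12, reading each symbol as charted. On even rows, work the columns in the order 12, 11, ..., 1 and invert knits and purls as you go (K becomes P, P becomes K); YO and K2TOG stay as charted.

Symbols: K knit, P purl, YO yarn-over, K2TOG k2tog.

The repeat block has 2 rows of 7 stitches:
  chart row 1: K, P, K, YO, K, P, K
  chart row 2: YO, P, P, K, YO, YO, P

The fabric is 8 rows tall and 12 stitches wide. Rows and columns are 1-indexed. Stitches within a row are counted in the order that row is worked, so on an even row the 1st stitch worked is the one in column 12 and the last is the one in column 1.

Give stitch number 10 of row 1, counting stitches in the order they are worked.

Row 1 uses chart row ((1-1) mod 2)+1 = 1. Row 1 is odd, so RS.
Chart row 1 tiled across columns 1-12: K P K YO K P K K P K YO K
RS row: no reversal, no swap; stitch n worked = column n.
Stitch 10 in working order -> K

== STITCH ==
K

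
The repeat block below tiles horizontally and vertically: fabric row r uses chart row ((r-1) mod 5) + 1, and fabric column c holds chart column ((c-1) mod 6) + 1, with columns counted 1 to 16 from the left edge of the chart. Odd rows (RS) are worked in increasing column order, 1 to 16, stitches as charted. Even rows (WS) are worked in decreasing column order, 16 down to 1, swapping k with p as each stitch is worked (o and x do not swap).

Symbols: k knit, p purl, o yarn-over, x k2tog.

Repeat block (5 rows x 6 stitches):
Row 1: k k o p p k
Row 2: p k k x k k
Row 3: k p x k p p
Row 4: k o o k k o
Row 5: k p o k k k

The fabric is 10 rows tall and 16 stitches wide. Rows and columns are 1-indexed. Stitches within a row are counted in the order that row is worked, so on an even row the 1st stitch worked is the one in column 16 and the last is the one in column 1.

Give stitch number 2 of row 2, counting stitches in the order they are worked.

Stitch:
p

Derivation:
Row 2: (2-1) mod 5 = 1, so use chart row 2. Even row -> WS.
Chart row 2 tiled across columns 1-16: p k k x k k p k k x k k p k k x
WS row: flip the tiled sequence (start at column 16) and apply k<->p; o and x stay.
Row 2 as worked: x p p k p p x p p k p p x p p k
The 2nd stitch worked is p.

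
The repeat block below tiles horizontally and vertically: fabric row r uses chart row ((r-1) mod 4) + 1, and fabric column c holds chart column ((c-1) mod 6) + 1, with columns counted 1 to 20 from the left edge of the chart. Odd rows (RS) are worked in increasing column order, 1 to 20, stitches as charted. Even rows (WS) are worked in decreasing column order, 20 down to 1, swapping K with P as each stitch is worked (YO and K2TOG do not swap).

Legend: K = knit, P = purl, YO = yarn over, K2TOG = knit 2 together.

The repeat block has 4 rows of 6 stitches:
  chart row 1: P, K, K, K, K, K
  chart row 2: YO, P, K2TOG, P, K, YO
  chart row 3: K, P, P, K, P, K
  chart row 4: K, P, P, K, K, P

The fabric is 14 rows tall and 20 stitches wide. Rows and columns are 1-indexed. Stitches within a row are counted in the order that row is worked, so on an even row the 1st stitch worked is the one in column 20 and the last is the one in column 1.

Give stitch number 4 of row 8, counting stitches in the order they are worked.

For row 8: chart row = ((8-1) mod 4) + 1 = 4; this is a WS (even) row.
Chart row 4 tiled across columns 1-20: K P P K K P K P P K K P K P P K K P K P
Wrong side: read the tiled row from column 20 down to 1 and exchange K with P (leave YO, K2TOG).
Row 8 as worked: K P K P P K K P K P P K K P K P P K K P
The 4th stitch worked is P.

== STITCH ==
P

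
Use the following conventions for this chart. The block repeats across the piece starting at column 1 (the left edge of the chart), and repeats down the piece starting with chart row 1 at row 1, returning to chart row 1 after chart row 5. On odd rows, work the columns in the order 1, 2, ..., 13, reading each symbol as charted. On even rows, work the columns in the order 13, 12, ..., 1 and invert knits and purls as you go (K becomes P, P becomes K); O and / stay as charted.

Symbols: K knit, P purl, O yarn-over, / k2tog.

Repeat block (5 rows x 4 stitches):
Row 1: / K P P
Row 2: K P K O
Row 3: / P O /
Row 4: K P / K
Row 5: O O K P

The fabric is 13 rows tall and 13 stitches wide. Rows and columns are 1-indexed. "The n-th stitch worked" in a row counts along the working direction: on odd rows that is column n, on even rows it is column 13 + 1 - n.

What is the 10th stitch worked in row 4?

Row 4: (4-1) mod 5 = 3, so use chart row 4. Even row -> WS.
Chart row 4 tiled across columns 1-13: K P / K K P / K K P / K K
WS row: flip the tiled sequence (start at column 13) and apply K<->P; O and / stay.
Row 4 as worked: P P / K P P / K P P / K P
Stitch 10 in working order -> P

Stitch:
P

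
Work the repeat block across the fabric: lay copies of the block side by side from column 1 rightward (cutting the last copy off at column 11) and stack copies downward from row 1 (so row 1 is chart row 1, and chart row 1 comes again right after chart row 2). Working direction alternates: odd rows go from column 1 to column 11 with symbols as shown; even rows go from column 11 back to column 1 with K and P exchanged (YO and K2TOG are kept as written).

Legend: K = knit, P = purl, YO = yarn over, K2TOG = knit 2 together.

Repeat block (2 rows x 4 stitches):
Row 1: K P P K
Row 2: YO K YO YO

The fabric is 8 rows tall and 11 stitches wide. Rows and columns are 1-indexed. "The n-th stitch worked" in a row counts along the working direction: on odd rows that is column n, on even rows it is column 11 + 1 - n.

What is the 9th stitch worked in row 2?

Stitch:
YO

Derivation:
Row 2: (2-1) mod 2 = 1, so use chart row 2. Even row -> WS.
Chart row 2 tiled across columns 1-11: YO K YO YO YO K YO YO YO K YO
Wrong side: read the tiled row from column 11 down to 1 and exchange K with P (leave YO, K2TOG).
Row 2 as worked: YO P YO YO YO P YO YO YO P YO
Counting 9 along the worked row gives YO.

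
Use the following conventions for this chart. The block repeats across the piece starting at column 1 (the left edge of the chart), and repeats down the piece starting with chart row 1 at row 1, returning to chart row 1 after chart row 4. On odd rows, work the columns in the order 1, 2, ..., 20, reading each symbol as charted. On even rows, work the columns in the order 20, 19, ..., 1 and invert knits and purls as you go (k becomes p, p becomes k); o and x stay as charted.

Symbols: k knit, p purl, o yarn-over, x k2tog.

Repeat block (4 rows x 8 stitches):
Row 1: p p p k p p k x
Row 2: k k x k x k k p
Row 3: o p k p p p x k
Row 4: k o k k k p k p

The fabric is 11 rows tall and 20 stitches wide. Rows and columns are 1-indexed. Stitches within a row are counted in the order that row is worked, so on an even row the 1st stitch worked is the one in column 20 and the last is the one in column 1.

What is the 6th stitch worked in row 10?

For row 10: chart row = ((10-1) mod 4) + 1 = 2; this is a WS (even) row.
Chart row 2 tiled across columns 1-20: k k x k x k k p k k x k x k k p k k x k
WS row: flip the tiled sequence (start at column 20) and apply k<->p; o and x stay.
Row 10 as worked: p x p p k p p x p x p p k p p x p x p p
Counting 6 along the worked row gives p.

Result:
p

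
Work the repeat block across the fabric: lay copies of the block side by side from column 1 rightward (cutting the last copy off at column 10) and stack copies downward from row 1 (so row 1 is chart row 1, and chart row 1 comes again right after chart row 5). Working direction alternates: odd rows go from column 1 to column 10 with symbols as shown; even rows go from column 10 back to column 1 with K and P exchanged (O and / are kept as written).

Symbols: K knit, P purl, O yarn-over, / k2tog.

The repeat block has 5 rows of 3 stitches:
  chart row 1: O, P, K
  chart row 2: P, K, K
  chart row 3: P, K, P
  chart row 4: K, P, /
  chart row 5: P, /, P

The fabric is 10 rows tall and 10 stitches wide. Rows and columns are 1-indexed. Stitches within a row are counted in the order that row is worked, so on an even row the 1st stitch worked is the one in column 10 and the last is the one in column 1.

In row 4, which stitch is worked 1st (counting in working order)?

Result:
P

Derivation:
Row 4: (4-1) mod 5 = 3, so use chart row 4. Even row -> WS.
Chart row 4 tiled across columns 1-10: K P / K P / K P / K
Wrong side: read the tiled row from column 10 down to 1 and exchange K with P (leave O, /).
Row 4 as worked: P / K P / K P / K P
Stitch 1 in working order -> P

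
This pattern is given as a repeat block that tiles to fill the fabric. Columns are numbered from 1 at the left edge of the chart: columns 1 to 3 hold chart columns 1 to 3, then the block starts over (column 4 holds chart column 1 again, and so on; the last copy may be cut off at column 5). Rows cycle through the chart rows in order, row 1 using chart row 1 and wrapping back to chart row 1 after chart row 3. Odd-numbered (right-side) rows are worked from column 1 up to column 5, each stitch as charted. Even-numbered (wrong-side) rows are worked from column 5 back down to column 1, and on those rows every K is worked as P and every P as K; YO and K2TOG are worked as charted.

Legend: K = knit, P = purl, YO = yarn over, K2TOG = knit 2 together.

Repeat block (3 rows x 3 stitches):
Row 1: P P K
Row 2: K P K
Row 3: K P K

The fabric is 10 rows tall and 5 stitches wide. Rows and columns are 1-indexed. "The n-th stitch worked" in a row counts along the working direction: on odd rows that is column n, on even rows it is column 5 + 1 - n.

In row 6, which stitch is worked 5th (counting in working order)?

== STITCH ==
P

Derivation:
Row 6: (6-1) mod 3 = 2, so use chart row 3. Even row -> WS.
Chart row 3 tiled across columns 1-5: K P K K P
WS: work from column 5 back to column 1 (reverse the tiled row), swapping K<->P (YO and K2TOG unchanged).
Row 6 as worked: K P P K P
The 5th stitch worked is P.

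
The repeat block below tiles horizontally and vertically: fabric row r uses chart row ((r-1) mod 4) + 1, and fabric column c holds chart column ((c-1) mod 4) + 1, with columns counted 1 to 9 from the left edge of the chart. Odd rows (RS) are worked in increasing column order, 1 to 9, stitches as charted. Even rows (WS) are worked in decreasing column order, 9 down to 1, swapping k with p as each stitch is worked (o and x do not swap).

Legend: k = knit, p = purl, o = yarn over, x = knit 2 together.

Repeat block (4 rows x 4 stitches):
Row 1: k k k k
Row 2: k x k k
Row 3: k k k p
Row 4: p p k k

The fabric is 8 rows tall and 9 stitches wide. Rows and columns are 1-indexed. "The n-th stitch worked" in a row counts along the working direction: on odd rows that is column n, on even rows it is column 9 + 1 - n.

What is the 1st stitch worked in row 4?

Row 4 uses chart row ((4-1) mod 4)+1 = 4. Row 4 is even, so WS.
Chart row 4 tiled across columns 1-9: p p k k p p k k p
WS: work from column 9 back to column 1 (reverse the tiled row), swapping k<->p (o and x unchanged).
Row 4 as worked: k p p k k p p k k
The 1st stitch worked is k.

Result:
k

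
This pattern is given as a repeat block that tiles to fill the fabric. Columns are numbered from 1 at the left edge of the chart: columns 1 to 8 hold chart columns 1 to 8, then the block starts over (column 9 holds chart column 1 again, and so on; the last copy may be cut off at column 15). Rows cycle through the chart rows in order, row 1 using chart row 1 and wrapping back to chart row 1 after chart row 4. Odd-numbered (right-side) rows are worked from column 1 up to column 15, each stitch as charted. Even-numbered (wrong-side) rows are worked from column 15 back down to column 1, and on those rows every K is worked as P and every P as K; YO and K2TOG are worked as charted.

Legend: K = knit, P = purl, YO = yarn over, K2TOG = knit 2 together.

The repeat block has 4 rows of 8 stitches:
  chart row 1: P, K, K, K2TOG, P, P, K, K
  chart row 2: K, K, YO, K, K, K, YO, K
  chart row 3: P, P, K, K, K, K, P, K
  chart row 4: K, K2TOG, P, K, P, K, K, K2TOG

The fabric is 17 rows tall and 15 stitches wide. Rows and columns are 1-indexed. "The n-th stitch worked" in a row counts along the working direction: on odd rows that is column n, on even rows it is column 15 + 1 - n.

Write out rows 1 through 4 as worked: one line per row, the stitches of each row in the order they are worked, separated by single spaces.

Row 1: chart row 1, RS - tile across columns 1-15 and work as-is.
Row 2: chart row 2, WS - tiled (columns 1-15): K K YO K K K YO K K K YO K K K YO; work from column 15 back to 1 with K<->P swapped.
Row 3: chart row 3, RS - tile across columns 1-15 and work as-is.
Row 4: chart row 4, WS - tiled (columns 1-15): K K2TOG P K P K K K2TOG K K2TOG P K P K K; work from column 15 back to 1 with K<->P swapped.

Result:
P K K K2TOG P P K K P K K K2TOG P P K
YO P P P YO P P P YO P P P YO P P
P P K K K K P K P P K K K K P
P P K P K K2TOG P K2TOG P P K P K K2TOG P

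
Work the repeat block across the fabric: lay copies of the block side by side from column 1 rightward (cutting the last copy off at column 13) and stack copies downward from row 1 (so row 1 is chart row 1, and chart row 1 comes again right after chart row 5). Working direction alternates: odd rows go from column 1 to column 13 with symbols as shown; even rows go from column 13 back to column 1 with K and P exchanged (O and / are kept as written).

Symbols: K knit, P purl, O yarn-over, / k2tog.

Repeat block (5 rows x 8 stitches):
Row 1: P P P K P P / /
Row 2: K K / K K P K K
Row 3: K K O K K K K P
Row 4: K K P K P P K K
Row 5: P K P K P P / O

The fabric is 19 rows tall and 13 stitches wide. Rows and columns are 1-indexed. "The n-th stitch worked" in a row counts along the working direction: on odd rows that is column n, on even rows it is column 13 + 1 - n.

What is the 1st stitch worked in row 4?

Stitch:
K

Derivation:
For row 4: chart row = ((4-1) mod 5) + 1 = 4; this is a WS (even) row.
Chart row 4 tiled across columns 1-13: K K P K P P K K K K P K P
WS: work from column 13 back to column 1 (reverse the tiled row), swapping K<->P (O and / unchanged).
Row 4 as worked: K P K P P P P K K P K P P
The 1st stitch worked is K.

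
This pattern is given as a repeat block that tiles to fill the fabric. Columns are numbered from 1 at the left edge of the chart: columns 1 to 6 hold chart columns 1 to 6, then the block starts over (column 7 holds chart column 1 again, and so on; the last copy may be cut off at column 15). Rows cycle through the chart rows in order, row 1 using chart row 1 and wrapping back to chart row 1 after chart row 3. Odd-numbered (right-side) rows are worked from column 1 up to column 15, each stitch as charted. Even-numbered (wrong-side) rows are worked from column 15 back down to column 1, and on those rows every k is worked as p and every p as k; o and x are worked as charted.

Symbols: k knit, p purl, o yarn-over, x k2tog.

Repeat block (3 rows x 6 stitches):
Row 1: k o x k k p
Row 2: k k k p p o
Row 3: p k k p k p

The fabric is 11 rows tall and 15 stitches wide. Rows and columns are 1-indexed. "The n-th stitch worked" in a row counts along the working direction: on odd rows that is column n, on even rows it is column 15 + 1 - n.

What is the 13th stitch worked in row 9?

Result:
p

Derivation:
For row 9: chart row = ((9-1) mod 3) + 1 = 3; this is a RS (odd) row.
Chart row 3 tiled across columns 1-15: p k k p k p p k k p k p p k k
Right side: take the tiled row as-is (worked left to right from column 1).
Stitch 13 in working order -> p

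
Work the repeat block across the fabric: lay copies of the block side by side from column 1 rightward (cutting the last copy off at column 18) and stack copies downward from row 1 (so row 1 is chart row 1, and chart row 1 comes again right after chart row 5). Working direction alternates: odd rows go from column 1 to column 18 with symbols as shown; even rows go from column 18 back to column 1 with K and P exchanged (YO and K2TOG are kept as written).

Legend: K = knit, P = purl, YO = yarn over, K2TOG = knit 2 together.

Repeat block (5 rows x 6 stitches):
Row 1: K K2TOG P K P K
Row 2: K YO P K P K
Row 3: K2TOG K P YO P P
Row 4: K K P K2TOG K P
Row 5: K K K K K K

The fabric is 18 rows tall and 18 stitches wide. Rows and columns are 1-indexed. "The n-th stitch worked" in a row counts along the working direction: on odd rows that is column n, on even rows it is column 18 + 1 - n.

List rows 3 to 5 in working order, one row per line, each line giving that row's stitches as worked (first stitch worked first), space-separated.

Row 3: chart row 3, RS - tile across columns 1-18 and work as-is.
Row 4: chart row 4, WS - tiled (columns 1-18): K K P K2TOG K P K K P K2TOG K P K K P K2TOG K P; work from column 18 back to 1 with K<->P swapped.
Row 5: chart row 5, RS - tile across columns 1-18 and work as-is.

Rows as worked:
K2TOG K P YO P P K2TOG K P YO P P K2TOG K P YO P P
K P K2TOG K P P K P K2TOG K P P K P K2TOG K P P
K K K K K K K K K K K K K K K K K K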